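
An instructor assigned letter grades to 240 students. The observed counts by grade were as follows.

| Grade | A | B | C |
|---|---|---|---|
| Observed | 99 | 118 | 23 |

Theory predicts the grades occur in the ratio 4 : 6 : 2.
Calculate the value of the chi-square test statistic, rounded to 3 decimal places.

11.771

Ratio total = 12. Expected counts: 240×4/12 = 80, 240×6/12 = 120, 240×2/12 = 40.
A: (99 − 80)²/80 = 361/80 = 4.5125
B: (118 − 120)²/120 = 4/120 = 0.0333
C: (23 − 40)²/40 = 289/40 = 7.2250
Sum = 11.771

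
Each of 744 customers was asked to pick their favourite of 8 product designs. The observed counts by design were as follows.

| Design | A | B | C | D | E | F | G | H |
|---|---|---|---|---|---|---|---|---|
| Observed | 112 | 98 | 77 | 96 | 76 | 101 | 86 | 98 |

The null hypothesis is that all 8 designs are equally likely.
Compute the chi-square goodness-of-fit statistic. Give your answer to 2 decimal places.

Expected count for each of the 8 categories: 744/8 = 93.
A: (112 − 93)²/93 = 361/93 = 3.882
B: (98 − 93)²/93 = 25/93 = 0.269
C: (77 − 93)²/93 = 256/93 = 2.753
D: (96 − 93)²/93 = 9/93 = 0.097
E: (76 − 93)²/93 = 289/93 = 3.108
F: (101 − 93)²/93 = 64/93 = 0.688
G: (86 − 93)²/93 = 49/93 = 0.527
H: (98 − 93)²/93 = 25/93 = 0.269
Sum = 11.59

11.59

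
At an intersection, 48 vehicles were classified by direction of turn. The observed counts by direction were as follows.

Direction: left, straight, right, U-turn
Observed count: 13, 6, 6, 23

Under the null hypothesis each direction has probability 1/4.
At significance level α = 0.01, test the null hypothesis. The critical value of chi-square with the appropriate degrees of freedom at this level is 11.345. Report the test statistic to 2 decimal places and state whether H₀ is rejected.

16.17; reject

Under H₀ each category has probability 1/4, so each expected count is 48/4 = 12.
χ² = (13−12)²/12 + (6−12)²/12 + (6−12)²/12 + (23−12)²/12
   = 0.083 + 3.000 + 3.000 + 10.083
Sum = 16.17
df = 3. Since 16.17 > 11.345, we reject H₀.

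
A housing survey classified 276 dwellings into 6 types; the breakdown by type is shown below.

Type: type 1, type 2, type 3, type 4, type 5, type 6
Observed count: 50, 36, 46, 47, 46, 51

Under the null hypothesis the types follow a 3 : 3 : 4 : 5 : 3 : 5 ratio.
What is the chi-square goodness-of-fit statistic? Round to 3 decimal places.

12.472

Ratio total = 23. Expected counts: 276×3/23 = 36, 276×3/23 = 36, 276×4/23 = 48, 276×5/23 = 60, 276×3/23 = 36, 276×5/23 = 60.
χ² = (50−36)²/36 + (36−36)²/36 + (46−48)²/48 + (47−60)²/60 + (46−36)²/36 + (51−60)²/60
   = 5.4444 + 0.0000 + 0.0833 + 2.8167 + 2.7778 + 1.3500
Sum = 12.472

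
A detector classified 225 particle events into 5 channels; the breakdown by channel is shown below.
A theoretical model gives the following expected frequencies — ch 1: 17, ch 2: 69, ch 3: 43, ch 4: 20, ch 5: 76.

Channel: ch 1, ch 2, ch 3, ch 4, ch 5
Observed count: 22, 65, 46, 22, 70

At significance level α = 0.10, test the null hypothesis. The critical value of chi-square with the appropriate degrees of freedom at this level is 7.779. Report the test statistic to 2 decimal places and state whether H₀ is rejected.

2.59; do not reject

ch 1: (22 − 17)²/17 = 25/17 = 1.471
ch 2: (65 − 69)²/69 = 16/69 = 0.232
ch 3: (46 − 43)²/43 = 9/43 = 0.209
ch 4: (22 − 20)²/20 = 4/20 = 0.200
ch 5: (70 − 76)²/76 = 36/76 = 0.474
Sum = 2.59
df = 4. Since 2.59 < 7.779, we do not reject H₀.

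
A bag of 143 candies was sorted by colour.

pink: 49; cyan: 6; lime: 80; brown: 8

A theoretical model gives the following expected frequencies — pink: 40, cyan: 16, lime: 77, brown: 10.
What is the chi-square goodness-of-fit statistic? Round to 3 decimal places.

8.792

cat         O        E   (O−E)²/E
pink       49       40     2.0250
cyan        6       16     6.2500
lime       80       77     0.1169
brown       8       10     0.4000
Sum = 8.792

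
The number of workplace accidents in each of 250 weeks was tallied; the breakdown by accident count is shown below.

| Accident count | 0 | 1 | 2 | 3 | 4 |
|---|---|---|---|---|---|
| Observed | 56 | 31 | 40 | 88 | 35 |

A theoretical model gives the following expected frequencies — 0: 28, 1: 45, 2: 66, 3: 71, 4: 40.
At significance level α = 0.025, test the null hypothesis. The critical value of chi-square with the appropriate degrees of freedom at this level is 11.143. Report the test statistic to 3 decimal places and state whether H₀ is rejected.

0: (56 − 28)²/28 = 784/28 = 28.0000
1: (31 − 45)²/45 = 196/45 = 4.3556
2: (40 − 66)²/66 = 676/66 = 10.2424
3: (88 − 71)²/71 = 289/71 = 4.0704
4: (35 − 40)²/40 = 25/40 = 0.6250
Sum = 47.293
df = 4. Since 47.293 > 11.143, we reject H₀.

47.293; reject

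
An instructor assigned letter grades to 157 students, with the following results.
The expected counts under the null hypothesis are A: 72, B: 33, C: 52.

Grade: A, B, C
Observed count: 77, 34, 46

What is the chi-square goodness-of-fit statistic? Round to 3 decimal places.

A: (77 − 72)²/72 = 25/72 = 0.3472
B: (34 − 33)²/33 = 1/33 = 0.0303
C: (46 − 52)²/52 = 36/52 = 0.6923
Sum = 1.070

1.070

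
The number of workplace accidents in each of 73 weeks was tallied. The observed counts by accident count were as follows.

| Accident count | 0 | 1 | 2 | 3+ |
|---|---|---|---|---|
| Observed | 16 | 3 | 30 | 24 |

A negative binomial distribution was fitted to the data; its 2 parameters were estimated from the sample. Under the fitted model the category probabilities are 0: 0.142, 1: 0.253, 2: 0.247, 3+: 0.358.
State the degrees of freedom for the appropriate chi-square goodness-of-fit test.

There are k = 4 categories and 2 parameters estimated from the data, so df = 4 − 1 − 2 = 1.

1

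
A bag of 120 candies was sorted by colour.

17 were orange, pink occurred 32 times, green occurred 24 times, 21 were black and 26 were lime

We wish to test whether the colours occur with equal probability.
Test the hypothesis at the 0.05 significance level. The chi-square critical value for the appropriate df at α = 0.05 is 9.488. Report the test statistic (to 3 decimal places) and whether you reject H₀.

5.250; do not reject

Expected count for each of the 5 categories: 120/5 = 24.
cat         O        E   (O−E)²/E
orange     17       24     2.0417
pink       32       24     2.6667
green      24       24     0.0000
black      21       24     0.3750
lime       26       24     0.1667
Sum = 5.250
df = 4. Since 5.250 < 9.488, we do not reject H₀.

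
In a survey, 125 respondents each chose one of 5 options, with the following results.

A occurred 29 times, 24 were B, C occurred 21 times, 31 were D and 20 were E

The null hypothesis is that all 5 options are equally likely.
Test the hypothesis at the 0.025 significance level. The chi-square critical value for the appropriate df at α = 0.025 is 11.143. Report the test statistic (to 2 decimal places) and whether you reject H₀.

Under H₀ each category has probability 1/5, so each expected count is 125/5 = 25.
A: (29 − 25)²/25 = 16/25 = 0.640
B: (24 − 25)²/25 = 1/25 = 0.040
C: (21 − 25)²/25 = 16/25 = 0.640
D: (31 − 25)²/25 = 36/25 = 1.440
E: (20 − 25)²/25 = 25/25 = 1.000
Sum = 3.76
df = 4. Since 3.76 < 11.143, we do not reject H₀.

3.76; do not reject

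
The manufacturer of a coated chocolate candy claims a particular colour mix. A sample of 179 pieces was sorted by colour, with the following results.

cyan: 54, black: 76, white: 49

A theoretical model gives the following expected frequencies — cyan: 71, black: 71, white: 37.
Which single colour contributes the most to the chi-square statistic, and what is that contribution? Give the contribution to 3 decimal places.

cat         O        E   (O−E)²/E
cyan       54       71     4.0704
black      76       71     0.3521
white      49       37     3.8919
The largest term is for cyan: 4.070.

cyan, 4.070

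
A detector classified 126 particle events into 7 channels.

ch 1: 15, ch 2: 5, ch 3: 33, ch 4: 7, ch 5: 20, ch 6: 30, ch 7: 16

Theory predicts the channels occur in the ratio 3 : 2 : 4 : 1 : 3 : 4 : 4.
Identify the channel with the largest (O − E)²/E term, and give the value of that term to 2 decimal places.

Ratio total = 21. Expected counts: 126×3/21 = 18, 126×2/21 = 12, 126×4/21 = 24, 126×1/21 = 6, 126×3/21 = 18, 126×4/21 = 24, 126×4/21 = 24.
cat         O        E   (O−E)²/E
ch 1       15       18      0.500
ch 2        5       12      4.083
ch 3       33       24      3.375
ch 4        7        6      0.167
ch 5       20       18      0.222
ch 6       30       24      1.500
ch 7       16       24      2.667
The largest term is for ch 2: 4.08.

ch 2, 4.08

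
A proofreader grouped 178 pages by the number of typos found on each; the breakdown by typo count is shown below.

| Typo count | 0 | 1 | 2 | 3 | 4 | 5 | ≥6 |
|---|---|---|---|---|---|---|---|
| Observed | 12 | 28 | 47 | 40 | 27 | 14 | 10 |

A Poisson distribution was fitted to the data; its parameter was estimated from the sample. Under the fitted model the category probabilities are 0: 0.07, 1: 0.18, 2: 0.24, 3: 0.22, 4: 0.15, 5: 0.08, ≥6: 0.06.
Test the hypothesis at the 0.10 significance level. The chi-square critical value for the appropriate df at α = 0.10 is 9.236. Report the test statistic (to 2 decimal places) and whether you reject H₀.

1.02; do not reject

Expected counts E_i = n·p_i: 178×0.07 = 12.46, 178×0.18 = 32.04, 178×0.24 = 42.72, 178×0.22 = 39.16, 178×0.15 = 26.7, 178×0.08 = 14.24, 178×0.06 = 10.68.
χ² = (12−12.46)²/12.46 + (28−32.04)²/32.04 + (47−42.72)²/42.72 + (40−39.16)²/39.16 + (27−26.7)²/26.7 + (14−14.24)²/14.24 + (10−10.68)²/10.68
   = 0.017 + 0.509 + 0.429 + 0.018 + 0.003 + 0.004 + 0.043
Sum = 1.02
df = 5. Since 1.02 < 9.236, we do not reject H₀.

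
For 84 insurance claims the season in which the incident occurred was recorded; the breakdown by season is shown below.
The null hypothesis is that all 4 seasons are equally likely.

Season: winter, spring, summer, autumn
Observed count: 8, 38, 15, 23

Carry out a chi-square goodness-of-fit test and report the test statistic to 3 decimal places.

23.714

Expected count for each of the 4 categories: 84/4 = 21.
cat         O        E   (O−E)²/E
winter      8       21     8.0476
spring     38       21    13.7619
summer     15       21     1.7143
autumn     23       21     0.1905
Sum = 23.714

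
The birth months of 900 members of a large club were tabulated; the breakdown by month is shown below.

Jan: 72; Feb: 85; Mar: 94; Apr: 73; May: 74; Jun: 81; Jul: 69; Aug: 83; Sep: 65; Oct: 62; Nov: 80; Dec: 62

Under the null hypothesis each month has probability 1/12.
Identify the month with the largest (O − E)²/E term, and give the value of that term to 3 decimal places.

Mar, 4.813

Under H₀ each category has probability 1/12, so each expected count is 900/12 = 75.
cat         O        E   (O−E)²/E
Jan        72       75     0.1200
Feb        85       75     1.3333
Mar        94       75     4.8133
Apr        73       75     0.0533
May        74       75     0.0133
Jun        81       75     0.4800
Jul        69       75     0.4800
Aug        83       75     0.8533
Sep        65       75     1.3333
Oct        62       75     2.2533
Nov        80       75     0.3333
Dec        62       75     2.2533
The largest term is for Mar: 4.813.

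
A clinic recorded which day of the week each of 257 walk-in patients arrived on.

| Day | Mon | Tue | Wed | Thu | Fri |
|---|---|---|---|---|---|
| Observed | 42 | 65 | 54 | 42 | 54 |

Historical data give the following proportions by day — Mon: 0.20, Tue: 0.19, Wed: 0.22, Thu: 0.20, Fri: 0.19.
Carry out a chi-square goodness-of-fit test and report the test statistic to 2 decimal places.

9.45

Expected counts E_i = n·p_i: 257×0.20 = 51.4, 257×0.19 = 48.83, 257×0.22 = 56.54, 257×0.20 = 51.4, 257×0.19 = 48.83.
Mon: (42 − 51.4)²/51.4 = 88.36/51.4 = 1.719
Tue: (65 − 48.83)²/48.83 = 261.4689/48.83 = 5.355
Wed: (54 − 56.54)²/56.54 = 6.4516/56.54 = 0.114
Thu: (42 − 51.4)²/51.4 = 88.36/51.4 = 1.719
Fri: (54 − 48.83)²/48.83 = 26.7289/48.83 = 0.547
Sum = 9.45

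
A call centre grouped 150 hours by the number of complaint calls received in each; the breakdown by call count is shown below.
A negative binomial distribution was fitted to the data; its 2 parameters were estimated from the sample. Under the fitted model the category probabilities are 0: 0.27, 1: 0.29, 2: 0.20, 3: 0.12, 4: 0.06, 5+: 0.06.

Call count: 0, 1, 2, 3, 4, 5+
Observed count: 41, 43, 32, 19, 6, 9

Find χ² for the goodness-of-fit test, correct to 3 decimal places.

1.201

Expected counts E_i = n·p_i: 150×0.27 = 40.5, 150×0.29 = 43.5, 150×0.20 = 30, 150×0.12 = 18, 150×0.06 = 9, 150×0.06 = 9.
χ² = (41−40.5)²/40.5 + (43−43.5)²/43.5 + (32−30)²/30 + (19−18)²/18 + (6−9)²/9 + (9−9)²/9
   = 0.0062 + 0.0057 + 0.1333 + 0.0556 + 1.0000 + 0.0000
Sum = 1.201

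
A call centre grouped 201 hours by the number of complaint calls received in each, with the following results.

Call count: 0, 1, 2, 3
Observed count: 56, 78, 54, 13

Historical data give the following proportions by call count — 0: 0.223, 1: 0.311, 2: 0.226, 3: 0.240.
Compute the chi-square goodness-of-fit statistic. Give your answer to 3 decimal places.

Expected counts E_i = n·p_i: 201×0.223 = 44.823, 201×0.311 = 62.511, 201×0.226 = 45.426, 201×0.240 = 48.24.
0: (56 − 44.823)²/44.823 = 124.925329/44.823 = 2.7871
1: (78 − 62.511)²/62.511 = 239.909121/62.511 = 3.8379
2: (54 − 45.426)²/45.426 = 73.513476/45.426 = 1.6183
3: (13 − 48.24)²/48.24 = 1241.8576/48.24 = 25.7433
Sum = 33.987

33.987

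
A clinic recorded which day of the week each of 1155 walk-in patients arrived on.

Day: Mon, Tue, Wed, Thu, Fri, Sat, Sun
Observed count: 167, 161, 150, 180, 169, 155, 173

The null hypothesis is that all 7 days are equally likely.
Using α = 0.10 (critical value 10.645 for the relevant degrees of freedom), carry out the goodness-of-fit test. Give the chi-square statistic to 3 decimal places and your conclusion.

3.939; do not reject

Expected count for each of the 7 categories: 1155/7 = 165.
Mon: (167 − 165)²/165 = 4/165 = 0.0242
Tue: (161 − 165)²/165 = 16/165 = 0.0970
Wed: (150 − 165)²/165 = 225/165 = 1.3636
Thu: (180 − 165)²/165 = 225/165 = 1.3636
Fri: (169 − 165)²/165 = 16/165 = 0.0970
Sat: (155 − 165)²/165 = 100/165 = 0.6061
Sun: (173 − 165)²/165 = 64/165 = 0.3879
Sum = 3.939
df = 6. Since 3.939 < 10.645, we do not reject H₀.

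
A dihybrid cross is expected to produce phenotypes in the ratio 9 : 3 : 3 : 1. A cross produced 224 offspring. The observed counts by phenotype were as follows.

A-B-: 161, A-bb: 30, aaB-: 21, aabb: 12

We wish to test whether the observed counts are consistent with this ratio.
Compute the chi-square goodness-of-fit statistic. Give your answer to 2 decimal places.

23.94

Ratio total = 16. Expected counts: 224×9/16 = 126, 224×3/16 = 42, 224×3/16 = 42, 224×1/16 = 14.
χ² = (161−126)²/126 + (30−42)²/42 + (21−42)²/42 + (12−14)²/14
   = 9.722 + 3.429 + 10.500 + 0.286
Sum = 23.94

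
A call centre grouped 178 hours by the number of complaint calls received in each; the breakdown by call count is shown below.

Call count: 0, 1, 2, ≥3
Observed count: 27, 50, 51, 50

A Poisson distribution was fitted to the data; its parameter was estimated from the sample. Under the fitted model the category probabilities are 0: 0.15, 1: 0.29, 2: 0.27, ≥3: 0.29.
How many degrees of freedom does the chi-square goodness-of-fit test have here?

2

There are k = 4 categories and 1 parameter estimated from the data, so df = 4 − 1 − 1 = 2.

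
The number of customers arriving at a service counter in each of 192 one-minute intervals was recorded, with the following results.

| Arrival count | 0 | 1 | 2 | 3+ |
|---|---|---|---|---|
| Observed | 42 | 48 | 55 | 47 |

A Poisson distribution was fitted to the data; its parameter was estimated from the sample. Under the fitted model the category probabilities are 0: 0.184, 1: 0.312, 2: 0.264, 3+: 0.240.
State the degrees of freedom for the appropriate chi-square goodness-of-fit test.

There are k = 4 categories and 1 parameter estimated from the data, so df = 4 − 1 − 1 = 2.

2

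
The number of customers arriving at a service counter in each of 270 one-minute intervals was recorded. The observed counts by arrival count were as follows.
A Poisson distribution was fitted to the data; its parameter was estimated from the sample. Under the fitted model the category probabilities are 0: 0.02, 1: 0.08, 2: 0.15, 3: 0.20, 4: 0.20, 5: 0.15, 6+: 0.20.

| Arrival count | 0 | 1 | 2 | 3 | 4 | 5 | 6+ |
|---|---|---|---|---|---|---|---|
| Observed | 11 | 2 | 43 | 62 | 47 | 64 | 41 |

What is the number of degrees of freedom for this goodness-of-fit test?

There are k = 7 categories and 1 parameter estimated from the data, so df = 7 − 1 − 1 = 5.

5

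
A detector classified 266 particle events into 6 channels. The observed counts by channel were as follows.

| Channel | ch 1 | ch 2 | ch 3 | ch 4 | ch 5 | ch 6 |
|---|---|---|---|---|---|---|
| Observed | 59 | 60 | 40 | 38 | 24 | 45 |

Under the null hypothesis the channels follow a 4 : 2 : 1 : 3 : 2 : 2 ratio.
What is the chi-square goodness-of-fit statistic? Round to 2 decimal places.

52.53

Ratio total = 14. Expected counts: 266×4/14 = 76, 266×2/14 = 38, 266×1/14 = 19, 266×3/14 = 57, 266×2/14 = 38, 266×2/14 = 38.
χ² = (59−76)²/76 + (60−38)²/38 + (40−19)²/19 + (38−57)²/57 + (24−38)²/38 + (45−38)²/38
   = 3.803 + 12.737 + 23.211 + 6.333 + 5.158 + 1.289
Sum = 52.53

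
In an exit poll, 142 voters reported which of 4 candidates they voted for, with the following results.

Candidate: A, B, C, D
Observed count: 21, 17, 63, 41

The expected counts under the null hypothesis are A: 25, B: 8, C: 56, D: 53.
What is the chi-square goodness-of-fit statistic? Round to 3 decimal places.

14.357

A: (21 − 25)²/25 = 16/25 = 0.6400
B: (17 − 8)²/8 = 81/8 = 10.1250
C: (63 − 56)²/56 = 49/56 = 0.8750
D: (41 − 53)²/53 = 144/53 = 2.7170
Sum = 14.357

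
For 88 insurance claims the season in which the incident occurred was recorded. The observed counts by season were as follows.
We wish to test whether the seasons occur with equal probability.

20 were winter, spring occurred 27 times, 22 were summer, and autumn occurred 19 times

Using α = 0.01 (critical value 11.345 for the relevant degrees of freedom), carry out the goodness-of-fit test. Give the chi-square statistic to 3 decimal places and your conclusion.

1.727; do not reject

Under H₀ each category has probability 1/4, so each expected count is 88/4 = 22.
χ² = (20−22)²/22 + (27−22)²/22 + (22−22)²/22 + (19−22)²/22
   = 0.1818 + 1.1364 + 0.0000 + 0.4091
Sum = 1.727
df = 3. Since 1.727 < 11.345, we do not reject H₀.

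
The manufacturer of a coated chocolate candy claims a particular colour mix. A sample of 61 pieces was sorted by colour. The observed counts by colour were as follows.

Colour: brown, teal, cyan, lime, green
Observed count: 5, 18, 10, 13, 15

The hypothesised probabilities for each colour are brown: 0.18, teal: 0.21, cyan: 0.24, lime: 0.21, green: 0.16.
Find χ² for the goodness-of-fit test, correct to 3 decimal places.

Expected counts E_i = n·p_i: 61×0.18 = 10.98, 61×0.21 = 12.81, 61×0.24 = 14.64, 61×0.21 = 12.81, 61×0.16 = 9.76.
brown: (5 − 10.98)²/10.98 = 35.7604/10.98 = 3.2569
teal: (18 − 12.81)²/12.81 = 26.9361/12.81 = 2.1027
cyan: (10 − 14.64)²/14.64 = 21.5296/14.64 = 1.4706
lime: (13 − 12.81)²/12.81 = 0.0361/12.81 = 0.0028
green: (15 − 9.76)²/9.76 = 27.4576/9.76 = 2.8133
Sum = 9.646

9.646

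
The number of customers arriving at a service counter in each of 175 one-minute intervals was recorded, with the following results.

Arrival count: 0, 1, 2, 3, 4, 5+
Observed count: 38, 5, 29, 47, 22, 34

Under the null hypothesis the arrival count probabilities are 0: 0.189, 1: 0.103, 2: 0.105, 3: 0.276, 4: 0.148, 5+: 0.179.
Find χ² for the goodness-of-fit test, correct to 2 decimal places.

Expected counts E_i = n·p_i: 175×0.189 = 33.075, 175×0.103 = 18.025, 175×0.105 = 18.375, 175×0.276 = 48.3, 175×0.148 = 25.9, 175×0.179 = 31.325.
0: (38 − 33.075)²/33.075 = 24.255625/33.075 = 0.733
1: (5 − 18.025)²/18.025 = 169.650625/18.025 = 9.412
2: (29 − 18.375)²/18.375 = 112.890625/18.375 = 6.144
3: (47 − 48.3)²/48.3 = 1.69/48.3 = 0.035
4: (22 − 25.9)²/25.9 = 15.21/25.9 = 0.587
5+: (34 − 31.325)²/31.325 = 7.155625/31.325 = 0.228
Sum = 17.14

17.14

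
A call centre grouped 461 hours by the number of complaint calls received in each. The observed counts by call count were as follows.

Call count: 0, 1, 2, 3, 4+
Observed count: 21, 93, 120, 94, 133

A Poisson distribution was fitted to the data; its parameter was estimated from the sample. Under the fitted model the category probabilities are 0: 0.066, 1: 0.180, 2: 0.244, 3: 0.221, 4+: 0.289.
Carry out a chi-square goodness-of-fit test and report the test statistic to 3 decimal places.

Expected counts E_i = n·p_i: 461×0.066 = 30.426, 461×0.180 = 82.98, 461×0.244 = 112.484, 461×0.221 = 101.881, 461×0.289 = 133.229.
χ² = (21−30.426)²/30.426 + (93−82.98)²/82.98 + (120−112.484)²/112.484 + (94−101.881)²/101.881 + (133−133.229)²/133.229
   = 2.9202 + 1.2099 + 0.5022 + 0.6096 + 0.0004
Sum = 5.242

5.242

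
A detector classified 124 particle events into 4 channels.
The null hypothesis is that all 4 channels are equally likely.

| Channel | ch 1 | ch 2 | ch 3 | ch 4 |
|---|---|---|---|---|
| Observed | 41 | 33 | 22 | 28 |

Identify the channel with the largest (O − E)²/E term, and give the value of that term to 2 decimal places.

Under H₀ each category has probability 1/4, so each expected count is 124/4 = 31.
cat         O        E   (O−E)²/E
ch 1       41       31      3.226
ch 2       33       31      0.129
ch 3       22       31      2.613
ch 4       28       31      0.290
The largest term is for ch 1: 3.23.

ch 1, 3.23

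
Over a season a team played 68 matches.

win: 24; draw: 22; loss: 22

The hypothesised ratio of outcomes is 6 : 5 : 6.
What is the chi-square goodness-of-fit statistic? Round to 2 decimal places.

0.37

Ratio total = 17. Expected counts: 68×6/17 = 24, 68×5/17 = 20, 68×6/17 = 24.
χ² = (24−24)²/24 + (22−20)²/20 + (22−24)²/24
   = 0.000 + 0.200 + 0.167
Sum = 0.37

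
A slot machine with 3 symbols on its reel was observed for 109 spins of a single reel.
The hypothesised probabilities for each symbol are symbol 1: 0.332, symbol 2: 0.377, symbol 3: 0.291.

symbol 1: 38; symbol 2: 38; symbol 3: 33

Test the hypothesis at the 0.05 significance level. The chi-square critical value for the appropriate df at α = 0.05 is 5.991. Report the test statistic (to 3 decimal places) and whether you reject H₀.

0.375; do not reject

Expected counts E_i = n·p_i: 109×0.332 = 36.188, 109×0.377 = 41.093, 109×0.291 = 31.719.
χ² = (38−36.188)²/36.188 + (38−41.093)²/41.093 + (33−31.719)²/31.719
   = 0.0907 + 0.2328 + 0.0517
Sum = 0.375
df = 2. Since 0.375 < 5.991, we do not reject H₀.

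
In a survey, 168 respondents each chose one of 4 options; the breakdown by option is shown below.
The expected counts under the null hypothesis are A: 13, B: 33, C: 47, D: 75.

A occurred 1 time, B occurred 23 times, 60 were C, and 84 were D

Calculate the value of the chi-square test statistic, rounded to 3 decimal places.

χ² = (1−13)²/13 + (23−33)²/33 + (60−47)²/47 + (84−75)²/75
   = 11.0769 + 3.0303 + 3.5957 + 1.0800
Sum = 18.783

18.783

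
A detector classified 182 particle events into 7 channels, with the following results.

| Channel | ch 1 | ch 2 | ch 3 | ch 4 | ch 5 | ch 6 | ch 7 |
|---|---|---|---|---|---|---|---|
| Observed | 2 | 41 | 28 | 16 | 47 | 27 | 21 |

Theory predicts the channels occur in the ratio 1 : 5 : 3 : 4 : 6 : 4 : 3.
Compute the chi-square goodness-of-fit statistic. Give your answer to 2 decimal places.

Ratio total = 26. Expected counts: 182×1/26 = 7, 182×5/26 = 35, 182×3/26 = 21, 182×4/26 = 28, 182×6/26 = 42, 182×4/26 = 28, 182×3/26 = 21.
ch 1: (2 − 7)²/7 = 25/7 = 3.571
ch 2: (41 − 35)²/35 = 36/35 = 1.029
ch 3: (28 − 21)²/21 = 49/21 = 2.333
ch 4: (16 − 28)²/28 = 144/28 = 5.143
ch 5: (47 − 42)²/42 = 25/42 = 0.595
ch 6: (27 − 28)²/28 = 1/28 = 0.036
ch 7: (21 − 21)²/21 = 0/21 = 0.000
Sum = 12.71

12.71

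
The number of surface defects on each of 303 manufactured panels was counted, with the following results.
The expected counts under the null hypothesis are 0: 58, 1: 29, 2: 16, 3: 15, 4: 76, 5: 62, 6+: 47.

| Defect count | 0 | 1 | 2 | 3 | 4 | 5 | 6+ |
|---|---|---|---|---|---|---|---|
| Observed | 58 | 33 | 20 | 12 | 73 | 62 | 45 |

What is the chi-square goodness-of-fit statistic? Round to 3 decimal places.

2.355

0: (58 − 58)²/58 = 0/58 = 0.0000
1: (33 − 29)²/29 = 16/29 = 0.5517
2: (20 − 16)²/16 = 16/16 = 1.0000
3: (12 − 15)²/15 = 9/15 = 0.6000
4: (73 − 76)²/76 = 9/76 = 0.1184
5: (62 − 62)²/62 = 0/62 = 0.0000
6+: (45 − 47)²/47 = 4/47 = 0.0851
Sum = 2.355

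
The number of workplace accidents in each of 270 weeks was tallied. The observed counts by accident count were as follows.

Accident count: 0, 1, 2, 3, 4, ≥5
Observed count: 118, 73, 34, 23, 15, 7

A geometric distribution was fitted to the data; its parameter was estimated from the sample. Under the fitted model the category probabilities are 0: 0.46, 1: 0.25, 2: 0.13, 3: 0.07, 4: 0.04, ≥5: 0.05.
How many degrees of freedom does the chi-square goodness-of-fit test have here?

There are k = 6 categories and 1 parameter estimated from the data, so df = 6 − 1 − 1 = 4.

4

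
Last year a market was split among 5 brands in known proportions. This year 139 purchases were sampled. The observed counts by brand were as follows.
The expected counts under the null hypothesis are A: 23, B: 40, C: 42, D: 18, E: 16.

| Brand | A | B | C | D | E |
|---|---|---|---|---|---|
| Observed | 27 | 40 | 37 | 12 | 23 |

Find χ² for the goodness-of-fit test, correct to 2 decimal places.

6.35

cat         O        E   (O−E)²/E
A          27       23      0.696
B          40       40      0.000
C          37       42      0.595
D          12       18      2.000
E          23       16      3.063
Sum = 6.35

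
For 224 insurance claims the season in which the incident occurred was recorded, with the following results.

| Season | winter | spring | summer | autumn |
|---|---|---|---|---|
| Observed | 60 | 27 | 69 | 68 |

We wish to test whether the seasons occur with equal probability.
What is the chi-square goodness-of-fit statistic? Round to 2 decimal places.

Expected count for each of the 4 categories: 224/4 = 56.
cat         O        E   (O−E)²/E
winter     60       56      0.286
spring     27       56     15.018
summer     69       56      3.018
autumn     68       56      2.571
Sum = 20.89

20.89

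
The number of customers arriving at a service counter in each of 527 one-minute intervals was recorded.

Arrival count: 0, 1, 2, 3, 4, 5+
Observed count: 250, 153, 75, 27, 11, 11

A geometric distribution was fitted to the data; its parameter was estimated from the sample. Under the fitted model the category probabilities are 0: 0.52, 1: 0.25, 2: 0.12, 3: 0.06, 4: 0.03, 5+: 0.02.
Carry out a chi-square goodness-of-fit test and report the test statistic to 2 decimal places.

9.88

Expected counts E_i = n·p_i: 527×0.52 = 274.04, 527×0.25 = 131.75, 527×0.12 = 63.24, 527×0.06 = 31.62, 527×0.03 = 15.81, 527×0.02 = 10.54.
0: (250 − 274.04)²/274.04 = 577.9216/274.04 = 2.109
1: (153 − 131.75)²/131.75 = 451.5625/131.75 = 3.427
2: (75 − 63.24)²/63.24 = 138.2976/63.24 = 2.187
3: (27 − 31.62)²/31.62 = 21.3444/31.62 = 0.675
4: (11 − 15.81)²/15.81 = 23.1361/15.81 = 1.463
5+: (11 − 10.54)²/10.54 = 0.2116/10.54 = 0.020
Sum = 9.88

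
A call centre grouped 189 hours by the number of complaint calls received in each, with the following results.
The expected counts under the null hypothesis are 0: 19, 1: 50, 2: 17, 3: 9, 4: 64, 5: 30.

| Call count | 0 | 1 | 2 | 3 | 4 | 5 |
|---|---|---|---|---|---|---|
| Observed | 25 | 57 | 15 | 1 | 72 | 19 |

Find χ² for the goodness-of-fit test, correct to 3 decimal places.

cat         O        E   (O−E)²/E
0          25       19     1.8947
1          57       50     0.9800
2          15       17     0.2353
3           1        9     7.1111
4          72       64     1.0000
5          19       30     4.0333
Sum = 15.254

15.254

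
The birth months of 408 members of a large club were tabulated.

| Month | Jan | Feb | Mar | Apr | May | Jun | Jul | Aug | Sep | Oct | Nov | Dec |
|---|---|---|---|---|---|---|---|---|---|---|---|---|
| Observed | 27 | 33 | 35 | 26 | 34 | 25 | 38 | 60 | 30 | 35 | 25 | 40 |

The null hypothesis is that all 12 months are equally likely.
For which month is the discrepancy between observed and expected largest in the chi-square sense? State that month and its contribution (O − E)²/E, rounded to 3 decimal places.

Expected count for each of the 12 categories: 408/12 = 34.
Jan: (27 − 34)²/34 = 49/34 = 1.4412
Feb: (33 − 34)²/34 = 1/34 = 0.0294
Mar: (35 − 34)²/34 = 1/34 = 0.0294
Apr: (26 − 34)²/34 = 64/34 = 1.8824
May: (34 − 34)²/34 = 0/34 = 0.0000
Jun: (25 − 34)²/34 = 81/34 = 2.3824
Jul: (38 − 34)²/34 = 16/34 = 0.4706
Aug: (60 − 34)²/34 = 676/34 = 19.8824
Sep: (30 − 34)²/34 = 16/34 = 0.4706
Oct: (35 − 34)²/34 = 1/34 = 0.0294
Nov: (25 − 34)²/34 = 81/34 = 2.3824
Dec: (40 − 34)²/34 = 36/34 = 1.0588
The largest term is for Aug: 19.882.

Aug, 19.882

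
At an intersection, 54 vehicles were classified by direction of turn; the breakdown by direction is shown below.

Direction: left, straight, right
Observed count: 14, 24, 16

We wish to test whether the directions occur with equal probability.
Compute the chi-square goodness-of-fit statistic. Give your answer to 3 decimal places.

Expected count for each of the 3 categories: 54/3 = 18.
cat           O        E   (O−E)²/E
left         14       18     0.8889
straight     24       18     2.0000
right        16       18     0.2222
Sum = 3.111

3.111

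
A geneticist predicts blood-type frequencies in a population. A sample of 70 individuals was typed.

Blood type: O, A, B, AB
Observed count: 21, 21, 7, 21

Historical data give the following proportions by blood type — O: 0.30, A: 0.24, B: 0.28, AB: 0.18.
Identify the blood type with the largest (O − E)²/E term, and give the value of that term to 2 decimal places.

B, 8.10

Expected counts E_i = n·p_i: 70×0.30 = 21, 70×0.24 = 16.8, 70×0.28 = 19.6, 70×0.18 = 12.6.
cat         O        E   (O−E)²/E
O          21       21      0.000
A          21     16.8      1.050
B           7     19.6      8.100
AB         21     12.6      5.600
The largest term is for B: 8.10.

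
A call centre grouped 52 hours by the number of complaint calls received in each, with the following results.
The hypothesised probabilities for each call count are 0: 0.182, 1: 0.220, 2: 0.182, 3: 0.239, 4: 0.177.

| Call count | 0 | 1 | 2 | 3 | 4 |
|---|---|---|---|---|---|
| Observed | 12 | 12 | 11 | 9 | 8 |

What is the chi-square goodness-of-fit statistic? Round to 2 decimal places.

Expected counts E_i = n·p_i: 52×0.182 = 9.464, 52×0.220 = 11.44, 52×0.182 = 9.464, 52×0.239 = 12.428, 52×0.177 = 9.204.
0: (12 − 9.464)²/9.464 = 6.431296/9.464 = 0.680
1: (12 − 11.44)²/11.44 = 0.3136/11.44 = 0.027
2: (11 − 9.464)²/9.464 = 2.359296/9.464 = 0.249
3: (9 − 12.428)²/12.428 = 11.751184/12.428 = 0.946
4: (8 − 9.204)²/9.204 = 1.449616/9.204 = 0.157
Sum = 2.06

2.06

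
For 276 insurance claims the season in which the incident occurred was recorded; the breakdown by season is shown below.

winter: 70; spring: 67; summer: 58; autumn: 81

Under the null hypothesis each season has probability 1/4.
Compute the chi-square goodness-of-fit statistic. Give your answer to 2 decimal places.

Expected count for each of the 4 categories: 276/4 = 69.
winter: (70 − 69)²/69 = 1/69 = 0.014
spring: (67 − 69)²/69 = 4/69 = 0.058
summer: (58 − 69)²/69 = 121/69 = 1.754
autumn: (81 − 69)²/69 = 144/69 = 2.087
Sum = 3.91

3.91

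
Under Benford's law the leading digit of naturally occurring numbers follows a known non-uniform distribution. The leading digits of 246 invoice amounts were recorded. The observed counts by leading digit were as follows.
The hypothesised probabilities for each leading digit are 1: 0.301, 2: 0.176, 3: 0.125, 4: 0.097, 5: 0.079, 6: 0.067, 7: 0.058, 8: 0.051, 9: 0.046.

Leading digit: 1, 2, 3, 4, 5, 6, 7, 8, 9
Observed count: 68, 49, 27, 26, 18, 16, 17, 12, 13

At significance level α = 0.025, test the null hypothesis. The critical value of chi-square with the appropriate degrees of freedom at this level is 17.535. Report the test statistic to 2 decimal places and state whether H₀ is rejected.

Expected counts E_i = n·p_i: 246×0.301 = 74.046, 246×0.176 = 43.296, 246×0.125 = 30.75, 246×0.097 = 23.862, 246×0.079 = 19.434, 246×0.067 = 16.482, 246×0.058 = 14.268, 246×0.051 = 12.546, 246×0.046 = 11.316.
cat         O        E   (O−E)²/E
1          68   74.046      0.494
2          49   43.296      0.751
3          27    30.75      0.457
4          26   23.862      0.192
5          18   19.434      0.106
6          16   16.482      0.014
7          17   14.268      0.523
8          12   12.546      0.024
9          13   11.316      0.251
Sum = 2.81
df = 8. Since 2.81 < 17.535, we do not reject H₀.

2.81; do not reject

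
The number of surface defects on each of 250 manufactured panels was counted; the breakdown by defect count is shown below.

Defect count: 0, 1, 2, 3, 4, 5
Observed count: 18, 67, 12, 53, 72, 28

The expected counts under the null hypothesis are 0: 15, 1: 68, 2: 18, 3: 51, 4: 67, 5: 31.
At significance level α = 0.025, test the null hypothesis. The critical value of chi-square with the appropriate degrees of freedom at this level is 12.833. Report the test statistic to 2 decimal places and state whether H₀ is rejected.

0: (18 − 15)²/15 = 9/15 = 0.600
1: (67 − 68)²/68 = 1/68 = 0.015
2: (12 − 18)²/18 = 36/18 = 2.000
3: (53 − 51)²/51 = 4/51 = 0.078
4: (72 − 67)²/67 = 25/67 = 0.373
5: (28 − 31)²/31 = 9/31 = 0.290
Sum = 3.36
df = 5. Since 3.36 < 12.833, we do not reject H₀.

3.36; do not reject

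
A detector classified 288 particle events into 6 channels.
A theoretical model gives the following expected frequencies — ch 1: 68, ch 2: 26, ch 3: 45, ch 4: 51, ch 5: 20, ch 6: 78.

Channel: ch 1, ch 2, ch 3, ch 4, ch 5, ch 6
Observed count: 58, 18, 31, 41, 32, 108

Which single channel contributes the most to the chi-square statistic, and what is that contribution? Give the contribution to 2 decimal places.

ch 6, 11.54

cat         O        E   (O−E)²/E
ch 1       58       68      1.471
ch 2       18       26      2.462
ch 3       31       45      4.356
ch 4       41       51      1.961
ch 5       32       20      7.200
ch 6      108       78     11.538
The largest term is for ch 6: 11.54.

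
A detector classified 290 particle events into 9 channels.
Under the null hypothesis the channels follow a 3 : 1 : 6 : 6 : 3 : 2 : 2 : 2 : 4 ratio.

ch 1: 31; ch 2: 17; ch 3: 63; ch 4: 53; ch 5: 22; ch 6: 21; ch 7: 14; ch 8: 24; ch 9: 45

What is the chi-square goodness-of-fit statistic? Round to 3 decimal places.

Ratio total = 29. Expected counts: 290×3/29 = 30, 290×1/29 = 10, 290×6/29 = 60, 290×6/29 = 60, 290×3/29 = 30, 290×2/29 = 20, 290×2/29 = 20, 290×2/29 = 20, 290×4/29 = 40.
χ² = (31−30)²/30 + (17−10)²/10 + (63−60)²/60 + (53−60)²/60 + (22−30)²/30 + (21−20)²/20 + (14−20)²/20 + (24−20)²/20 + (45−40)²/40
   = 0.0333 + 4.9000 + 0.1500 + 0.8167 + 2.1333 + 0.0500 + 1.8000 + 0.8000 + 0.6250
Sum = 11.308

11.308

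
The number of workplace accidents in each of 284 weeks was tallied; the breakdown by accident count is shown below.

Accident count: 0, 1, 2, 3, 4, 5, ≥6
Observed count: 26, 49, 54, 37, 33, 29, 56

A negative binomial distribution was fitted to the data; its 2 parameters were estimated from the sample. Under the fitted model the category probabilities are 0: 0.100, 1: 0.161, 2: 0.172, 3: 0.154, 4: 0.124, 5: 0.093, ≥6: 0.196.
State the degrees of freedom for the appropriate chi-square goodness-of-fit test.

There are k = 7 categories and 2 parameters estimated from the data, so df = 7 − 1 − 2 = 4.

4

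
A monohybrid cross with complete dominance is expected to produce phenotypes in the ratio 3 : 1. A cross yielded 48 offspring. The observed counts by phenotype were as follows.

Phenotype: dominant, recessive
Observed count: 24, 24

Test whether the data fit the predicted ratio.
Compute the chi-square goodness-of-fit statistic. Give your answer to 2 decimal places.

Ratio total = 4. Expected counts: 48×3/4 = 36, 48×1/4 = 12.
χ² = (24−36)²/36 + (24−12)²/12
   = 4.000 + 12.000
Sum = 16.00

16.00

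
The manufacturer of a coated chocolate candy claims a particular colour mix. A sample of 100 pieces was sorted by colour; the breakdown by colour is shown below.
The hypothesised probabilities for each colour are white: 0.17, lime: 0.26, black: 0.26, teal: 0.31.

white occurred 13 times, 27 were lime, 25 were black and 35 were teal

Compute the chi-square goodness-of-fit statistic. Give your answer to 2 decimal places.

Expected counts E_i = n·p_i: 100×0.17 = 17, 100×0.26 = 26, 100×0.26 = 26, 100×0.31 = 31.
χ² = (13−17)²/17 + (27−26)²/26 + (25−26)²/26 + (35−31)²/31
   = 0.941 + 0.038 + 0.038 + 0.516
Sum = 1.53

1.53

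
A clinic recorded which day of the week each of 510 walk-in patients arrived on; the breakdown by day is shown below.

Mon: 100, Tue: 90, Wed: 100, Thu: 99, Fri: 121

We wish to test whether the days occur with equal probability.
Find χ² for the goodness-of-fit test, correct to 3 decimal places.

5.118

Under H₀ each category has probability 1/5, so each expected count is 510/5 = 102.
cat         O        E   (O−E)²/E
Mon       100      102     0.0392
Tue        90      102     1.4118
Wed       100      102     0.0392
Thu        99      102     0.0882
Fri       121      102     3.5392
Sum = 5.118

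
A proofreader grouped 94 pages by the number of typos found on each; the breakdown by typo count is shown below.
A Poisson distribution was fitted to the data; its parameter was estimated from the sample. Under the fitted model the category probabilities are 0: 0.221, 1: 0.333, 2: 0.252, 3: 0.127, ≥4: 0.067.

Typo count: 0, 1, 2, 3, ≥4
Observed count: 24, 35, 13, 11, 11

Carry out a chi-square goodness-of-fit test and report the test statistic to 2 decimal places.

Expected counts E_i = n·p_i: 94×0.221 = 20.774, 94×0.333 = 31.302, 94×0.252 = 23.688, 94×0.127 = 11.938, 94×0.067 = 6.298.
0: (24 − 20.774)²/20.774 = 10.407076/20.774 = 0.501
1: (35 − 31.302)²/31.302 = 13.675204/31.302 = 0.437
2: (13 − 23.688)²/23.688 = 114.233344/23.688 = 4.822
3: (11 − 11.938)²/11.938 = 0.879844/11.938 = 0.074
≥4: (11 − 6.298)²/6.298 = 22.108804/6.298 = 3.510
Sum = 9.34

9.34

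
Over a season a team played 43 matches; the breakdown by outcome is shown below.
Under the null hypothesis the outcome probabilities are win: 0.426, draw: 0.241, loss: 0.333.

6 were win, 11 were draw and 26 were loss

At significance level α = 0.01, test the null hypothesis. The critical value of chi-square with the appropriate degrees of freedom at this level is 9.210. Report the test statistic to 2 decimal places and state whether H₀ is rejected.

17.85; reject

Expected counts E_i = n·p_i: 43×0.426 = 18.318, 43×0.241 = 10.363, 43×0.333 = 14.319.
win: (6 − 18.318)²/18.318 = 151.733124/18.318 = 8.283
draw: (11 − 10.363)²/10.363 = 0.405769/10.363 = 0.039
loss: (26 − 14.319)²/14.319 = 136.445761/14.319 = 9.529
Sum = 17.85
df = 2. Since 17.85 > 9.210, we reject H₀.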